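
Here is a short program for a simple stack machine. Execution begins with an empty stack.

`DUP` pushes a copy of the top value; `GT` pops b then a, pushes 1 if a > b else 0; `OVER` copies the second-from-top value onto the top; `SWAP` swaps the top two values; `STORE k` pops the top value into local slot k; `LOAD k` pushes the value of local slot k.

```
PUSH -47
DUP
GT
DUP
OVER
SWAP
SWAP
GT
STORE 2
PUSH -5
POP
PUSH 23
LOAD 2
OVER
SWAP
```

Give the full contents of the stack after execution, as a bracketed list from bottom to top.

[0, 23, 23, 0]

PUSH -47 → [-47]
DUP      → [-47, -47]
GT       → [0]
DUP      → [0, 0]
OVER     → [0, 0, 0]
SWAP     → [0, 0, 0]
SWAP     → [0, 0, 0]
GT       → [0, 0]
STORE 2  → [0]
PUSH -5  → [0, -5]
POP      → [0]
PUSH 23  → [0, 23]
LOAD 2   → [0, 23, 0]
OVER     → [0, 23, 0, 23]
SWAP     → [0, 23, 23, 0]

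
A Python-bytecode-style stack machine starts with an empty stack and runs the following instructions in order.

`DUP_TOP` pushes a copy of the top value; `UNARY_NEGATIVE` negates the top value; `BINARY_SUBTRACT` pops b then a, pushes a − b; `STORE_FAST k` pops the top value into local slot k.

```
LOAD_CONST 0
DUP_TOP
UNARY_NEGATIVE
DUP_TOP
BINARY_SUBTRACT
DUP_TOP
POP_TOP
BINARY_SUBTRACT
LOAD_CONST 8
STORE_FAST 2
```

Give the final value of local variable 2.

8

LOAD_CONST 0    -> [0]
DUP_TOP         -> [0, 0]
UNARY_NEGATIVE  -> [0, 0]
DUP_TOP         -> [0, 0, 0]
BINARY_SUBTRACT -> [0, 0]
DUP_TOP         -> [0, 0, 0]
POP_TOP         -> [0, 0]
BINARY_SUBTRACT -> [0]
LOAD_CONST 8    -> [0, 8]
STORE_FAST 2    -> [0]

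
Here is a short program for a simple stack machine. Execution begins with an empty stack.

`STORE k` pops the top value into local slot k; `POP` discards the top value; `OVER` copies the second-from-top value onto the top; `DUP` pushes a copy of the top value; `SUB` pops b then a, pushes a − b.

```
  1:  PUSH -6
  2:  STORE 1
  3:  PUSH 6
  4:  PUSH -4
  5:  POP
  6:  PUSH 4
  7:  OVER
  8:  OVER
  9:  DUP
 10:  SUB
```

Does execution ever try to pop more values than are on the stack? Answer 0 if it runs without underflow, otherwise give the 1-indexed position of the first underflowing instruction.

PUSH -6  [-6]
STORE 1  []
PUSH 6   [6]
PUSH -4  [6, -4]
POP      [6]
PUSH 4   [6, 4]
OVER     [6, 4, 6]
OVER     [6, 4, 6, 4]
DUP      [6, 4, 6, 4, 4]
SUB      [6, 4, 6, 0]

0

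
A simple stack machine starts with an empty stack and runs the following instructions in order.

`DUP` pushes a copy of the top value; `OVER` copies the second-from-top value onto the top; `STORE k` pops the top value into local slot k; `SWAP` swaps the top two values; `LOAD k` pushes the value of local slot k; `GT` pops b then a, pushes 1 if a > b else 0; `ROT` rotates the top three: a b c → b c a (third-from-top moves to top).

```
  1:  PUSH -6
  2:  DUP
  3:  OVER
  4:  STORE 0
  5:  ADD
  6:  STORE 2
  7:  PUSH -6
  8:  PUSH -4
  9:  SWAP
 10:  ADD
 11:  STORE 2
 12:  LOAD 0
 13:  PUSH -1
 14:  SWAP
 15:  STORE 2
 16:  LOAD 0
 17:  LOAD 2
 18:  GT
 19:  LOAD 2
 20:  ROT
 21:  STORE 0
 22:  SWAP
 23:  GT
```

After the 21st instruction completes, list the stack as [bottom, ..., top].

[0, -6]

PUSH -6  [-6]
DUP      [-6, -6]
OVER     [-6, -6, -6]
STORE 0  [-6, -6]
ADD      [-12]
STORE 2  []
PUSH -6  [-6]
PUSH -4  [-6, -4]
SWAP     [-4, -6]
ADD      [-10]
STORE 2  []
LOAD 0   [-6]
PUSH -1  [-6, -1]
SWAP     [-1, -6]
STORE 2  [-1]
LOAD 0   [-1, -6]
LOAD 2   [-1, -6, -6]
GT       [-1, 0]
LOAD 2   [-1, 0, -6]
ROT      [0, -6, -1]
STORE 0  [0, -6]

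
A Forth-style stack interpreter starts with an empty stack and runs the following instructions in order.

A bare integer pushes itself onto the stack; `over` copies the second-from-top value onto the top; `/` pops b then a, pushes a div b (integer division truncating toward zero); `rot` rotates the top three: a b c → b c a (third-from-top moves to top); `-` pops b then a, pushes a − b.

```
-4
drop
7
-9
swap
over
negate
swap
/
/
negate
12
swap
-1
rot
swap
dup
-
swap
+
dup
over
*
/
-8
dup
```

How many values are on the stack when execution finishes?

-4     → [-4]
drop   → []
7      → [7]
-9     → [7, -9]
swap   → [-9, 7]
over   → [-9, 7, -9]
negate → [-9, 7, 9]
swap   → [-9, 9, 7]
/      → [-9, 1]
/      → [-9]
negate → [9]
12     → [9, 12]
swap   → [12, 9]
-1     → [12, 9, -1]
rot    → [9, -1, 12]
swap   → [9, 12, -1]
dup    → [9, 12, -1, -1]
-      → [9, 12, 0]
swap   → [9, 0, 12]
+      → [9, 12]
dup    → [9, 12, 12]
over   → [9, 12, 12, 12]
*      → [9, 12, 144]
/      → [9, 0]
-8     → [9, 0, -8]
dup    → [9, 0, -8, -8]

4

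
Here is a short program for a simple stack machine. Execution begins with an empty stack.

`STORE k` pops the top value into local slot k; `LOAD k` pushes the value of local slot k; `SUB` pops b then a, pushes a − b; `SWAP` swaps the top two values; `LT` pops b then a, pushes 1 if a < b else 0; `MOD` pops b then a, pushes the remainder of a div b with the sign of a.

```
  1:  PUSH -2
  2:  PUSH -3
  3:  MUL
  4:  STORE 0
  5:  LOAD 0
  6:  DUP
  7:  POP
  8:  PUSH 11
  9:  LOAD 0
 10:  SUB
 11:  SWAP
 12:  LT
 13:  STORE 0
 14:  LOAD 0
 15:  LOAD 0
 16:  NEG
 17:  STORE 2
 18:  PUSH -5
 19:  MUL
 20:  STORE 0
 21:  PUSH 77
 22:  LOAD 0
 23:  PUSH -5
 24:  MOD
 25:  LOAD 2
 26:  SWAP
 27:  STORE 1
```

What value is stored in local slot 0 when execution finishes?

PUSH -2 -> [-2]
PUSH -3 -> [-2, -3]
MUL     -> [6]
STORE 0 -> []
LOAD 0  -> [6]
DUP     -> [6, 6]
POP     -> [6]
PUSH 11 -> [6, 11]
LOAD 0  -> [6, 11, 6]
SUB     -> [6, 5]
SWAP    -> [5, 6]
LT      -> [1]
STORE 0 -> []
LOAD 0  -> [1]
LOAD 0  -> [1, 1]
NEG     -> [1, -1]
STORE 2 -> [1]
PUSH -5 -> [1, -5]
MUL     -> [-5]
STORE 0 -> []
PUSH 77 -> [77]
LOAD 0  -> [77, -5]
PUSH -5 -> [77, -5, -5]
MOD     -> [77, 0]
LOAD 2  -> [77, 0, -1]
SWAP    -> [77, -1, 0]
STORE 1 -> [77, -1]

-5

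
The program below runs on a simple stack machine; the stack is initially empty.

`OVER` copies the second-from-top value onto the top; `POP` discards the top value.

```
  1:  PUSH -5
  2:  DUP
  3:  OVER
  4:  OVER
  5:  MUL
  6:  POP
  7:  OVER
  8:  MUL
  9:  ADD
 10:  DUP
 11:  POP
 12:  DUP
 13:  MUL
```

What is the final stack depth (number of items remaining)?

PUSH -5 : -5
DUP     : -5 -5
OVER    : -5 -5 -5
OVER    : -5 -5 -5 -5
MUL     : -5 -5 25
POP     : -5 -5
OVER    : -5 -5 -5
MUL     : -5 25
ADD     : 20
DUP     : 20 20
POP     : 20
DUP     : 20 20
MUL     : 400

1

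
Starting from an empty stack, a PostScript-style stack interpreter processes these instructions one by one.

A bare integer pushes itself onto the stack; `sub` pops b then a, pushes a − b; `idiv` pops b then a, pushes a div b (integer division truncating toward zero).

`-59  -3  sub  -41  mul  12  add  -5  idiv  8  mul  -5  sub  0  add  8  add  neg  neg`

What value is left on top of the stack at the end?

-3675

-59  → -59
-3   → -59 -3
sub  → -56
-41  → -56 -41
mul  → 2296
12   → 2296 12
add  → 2308
-5   → 2308 -5
idiv → -461
8    → -461 8
mul  → -3688
-5   → -3688 -5
sub  → -3683
0    → -3683 0
add  → -3683
8    → -3683 8
add  → -3675
neg  → 3675
neg  → -3675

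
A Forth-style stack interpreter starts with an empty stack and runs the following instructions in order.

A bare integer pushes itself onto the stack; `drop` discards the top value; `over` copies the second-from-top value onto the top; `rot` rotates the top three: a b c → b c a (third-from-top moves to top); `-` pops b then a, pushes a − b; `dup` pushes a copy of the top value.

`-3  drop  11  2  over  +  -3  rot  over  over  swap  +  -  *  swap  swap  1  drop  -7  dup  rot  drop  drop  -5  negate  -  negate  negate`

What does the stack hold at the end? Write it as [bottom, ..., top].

[13, -12]

-3     -> [-3]
drop   -> []
11     -> [11]
2      -> [11, 2]
over   -> [11, 2, 11]
+      -> [11, 13]
-3     -> [11, 13, -3]
rot    -> [13, -3, 11]
over   -> [13, -3, 11, -3]
over   -> [13, -3, 11, -3, 11]
swap   -> [13, -3, 11, 11, -3]
+      -> [13, -3, 11, 8]
-      -> [13, -3, 3]
*      -> [13, -9]
swap   -> [-9, 13]
swap   -> [13, -9]
1      -> [13, -9, 1]
drop   -> [13, -9]
-7     -> [13, -9, -7]
dup    -> [13, -9, -7, -7]
rot    -> [13, -7, -7, -9]
drop   -> [13, -7, -7]
drop   -> [13, -7]
-5     -> [13, -7, -5]
negate -> [13, -7, 5]
-      -> [13, -12]
negate -> [13, 12]
negate -> [13, -12]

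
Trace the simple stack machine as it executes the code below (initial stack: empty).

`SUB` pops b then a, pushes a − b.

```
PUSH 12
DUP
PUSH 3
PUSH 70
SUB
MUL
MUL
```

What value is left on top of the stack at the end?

PUSH 12 : [12]
DUP     : [12, 12]
PUSH 3  : [12, 12, 3]
PUSH 70 : [12, 12, 3, 70]
SUB     : [12, 12, -67]
MUL     : [12, -804]
MUL     : [-9648]

-9648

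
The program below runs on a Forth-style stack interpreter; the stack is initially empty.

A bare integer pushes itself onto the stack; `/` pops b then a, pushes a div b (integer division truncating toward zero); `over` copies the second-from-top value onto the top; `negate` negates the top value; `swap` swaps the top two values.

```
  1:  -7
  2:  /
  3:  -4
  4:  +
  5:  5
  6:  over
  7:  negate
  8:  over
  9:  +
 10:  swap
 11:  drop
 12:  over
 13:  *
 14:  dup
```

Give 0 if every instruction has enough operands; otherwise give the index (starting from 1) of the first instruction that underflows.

2

-7 -> [-7]
/  — needs 2 operands, stack has 1 → underflow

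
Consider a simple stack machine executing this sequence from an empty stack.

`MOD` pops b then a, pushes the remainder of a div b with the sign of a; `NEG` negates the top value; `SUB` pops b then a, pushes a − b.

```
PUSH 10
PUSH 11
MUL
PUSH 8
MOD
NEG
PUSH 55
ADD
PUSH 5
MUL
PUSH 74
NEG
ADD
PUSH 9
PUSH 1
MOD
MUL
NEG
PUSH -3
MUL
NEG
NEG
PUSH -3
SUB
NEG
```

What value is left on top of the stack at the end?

PUSH 10  10
PUSH 11  10 11
MUL      110
PUSH 8   110 8
MOD      6
NEG      -6
PUSH 55  -6 55
ADD      49
PUSH 5   49 5
MUL      245
PUSH 74  245 74
NEG      245 -74
ADD      171
PUSH 9   171 9
PUSH 1   171 9 1
MOD      171 0
MUL      0
NEG      0
PUSH -3  0 -3
MUL      0
NEG      0
NEG      0
PUSH -3  0 -3
SUB      3
NEG      -3

-3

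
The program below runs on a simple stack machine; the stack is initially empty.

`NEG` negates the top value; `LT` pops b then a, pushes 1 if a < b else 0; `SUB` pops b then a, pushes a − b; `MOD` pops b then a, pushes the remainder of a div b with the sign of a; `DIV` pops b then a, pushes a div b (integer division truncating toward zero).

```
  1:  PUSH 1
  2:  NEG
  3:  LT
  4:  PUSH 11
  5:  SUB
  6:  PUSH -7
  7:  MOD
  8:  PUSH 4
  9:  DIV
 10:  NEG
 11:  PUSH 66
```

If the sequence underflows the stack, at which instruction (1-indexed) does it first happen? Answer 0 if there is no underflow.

PUSH 1 -> 1
NEG    -> -1
LT  — needs 2 operands, stack has 1 → underflow

3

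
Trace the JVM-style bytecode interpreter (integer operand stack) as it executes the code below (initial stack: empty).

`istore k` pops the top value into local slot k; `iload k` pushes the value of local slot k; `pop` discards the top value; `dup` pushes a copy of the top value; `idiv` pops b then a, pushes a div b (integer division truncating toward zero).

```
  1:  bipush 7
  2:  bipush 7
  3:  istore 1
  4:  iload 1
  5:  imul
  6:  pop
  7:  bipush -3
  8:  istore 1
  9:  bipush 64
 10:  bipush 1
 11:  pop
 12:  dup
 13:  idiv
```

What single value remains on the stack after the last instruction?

1

bipush 7  : 7
bipush 7  : 7 7
istore 1  : 7
iload 1   : 7 7
imul      : 49
pop       : (empty)
bipush -3 : -3
istore 1  : (empty)
bipush 64 : 64
bipush 1  : 64 1
pop       : 64
dup       : 64 64
idiv      : 1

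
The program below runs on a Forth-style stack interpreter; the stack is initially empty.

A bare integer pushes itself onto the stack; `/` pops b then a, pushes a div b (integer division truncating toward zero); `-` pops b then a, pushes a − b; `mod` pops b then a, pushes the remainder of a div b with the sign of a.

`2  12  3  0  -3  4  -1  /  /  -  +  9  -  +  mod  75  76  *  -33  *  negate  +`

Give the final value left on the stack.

2      -> [2]
12     -> [2, 12]
3      -> [2, 12, 3]
0      -> [2, 12, 3, 0]
-3     -> [2, 12, 3, 0, -3]
4      -> [2, 12, 3, 0, -3, 4]
-1     -> [2, 12, 3, 0, -3, 4, -1]
/      -> [2, 12, 3, 0, -3, -4]
/      -> [2, 12, 3, 0, 0]
-      -> [2, 12, 3, 0]
+      -> [2, 12, 3]
9      -> [2, 12, 3, 9]
-      -> [2, 12, -6]
+      -> [2, 6]
mod    -> [2]
75     -> [2, 75]
76     -> [2, 75, 76]
*      -> [2, 5700]
-33    -> [2, 5700, -33]
*      -> [2, -188100]
negate -> [2, 188100]
+      -> [188102]

188102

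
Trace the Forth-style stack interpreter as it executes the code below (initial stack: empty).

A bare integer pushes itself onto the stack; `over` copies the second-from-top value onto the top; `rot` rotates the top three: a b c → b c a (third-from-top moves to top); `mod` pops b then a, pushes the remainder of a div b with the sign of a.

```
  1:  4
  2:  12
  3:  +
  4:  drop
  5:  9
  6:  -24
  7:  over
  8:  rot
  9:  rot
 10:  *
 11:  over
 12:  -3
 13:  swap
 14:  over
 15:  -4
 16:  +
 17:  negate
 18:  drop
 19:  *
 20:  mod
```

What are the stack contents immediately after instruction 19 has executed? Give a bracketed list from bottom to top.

[9, -216, -27]

4      : 4
12     : 4 12
+      : 16
drop   : (empty)
9      : 9
-24    : 9 -24
over   : 9 -24 9
rot    : -24 9 9
rot    : 9 9 -24
*      : 9 -216
over   : 9 -216 9
-3     : 9 -216 9 -3
swap   : 9 -216 -3 9
over   : 9 -216 -3 9 -3
-4     : 9 -216 -3 9 -3 -4
+      : 9 -216 -3 9 -7
negate : 9 -216 -3 9 7
drop   : 9 -216 -3 9
*      : 9 -216 -27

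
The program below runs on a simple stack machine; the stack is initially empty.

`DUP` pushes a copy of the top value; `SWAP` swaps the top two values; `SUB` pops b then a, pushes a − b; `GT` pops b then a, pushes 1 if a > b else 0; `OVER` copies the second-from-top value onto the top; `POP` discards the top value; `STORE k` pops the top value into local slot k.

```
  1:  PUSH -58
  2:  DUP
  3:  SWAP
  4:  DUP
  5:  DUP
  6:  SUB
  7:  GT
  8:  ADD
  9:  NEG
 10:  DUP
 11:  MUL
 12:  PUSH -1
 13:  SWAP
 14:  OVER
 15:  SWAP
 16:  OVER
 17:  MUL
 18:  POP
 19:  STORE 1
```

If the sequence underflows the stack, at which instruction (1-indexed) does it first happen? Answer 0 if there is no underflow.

0

PUSH -58  -58
DUP       -58 -58
SWAP      -58 -58
DUP       -58 -58 -58
DUP       -58 -58 -58 -58
SUB       -58 -58 0
GT        -58 0
ADD       -58
NEG       58
DUP       58 58
MUL       3364
PUSH -1   3364 -1
SWAP      -1 3364
OVER      -1 3364 -1
SWAP      -1 -1 3364
OVER      -1 -1 3364 -1
MUL       -1 -1 -3364
POP       -1 -1
STORE 1   -1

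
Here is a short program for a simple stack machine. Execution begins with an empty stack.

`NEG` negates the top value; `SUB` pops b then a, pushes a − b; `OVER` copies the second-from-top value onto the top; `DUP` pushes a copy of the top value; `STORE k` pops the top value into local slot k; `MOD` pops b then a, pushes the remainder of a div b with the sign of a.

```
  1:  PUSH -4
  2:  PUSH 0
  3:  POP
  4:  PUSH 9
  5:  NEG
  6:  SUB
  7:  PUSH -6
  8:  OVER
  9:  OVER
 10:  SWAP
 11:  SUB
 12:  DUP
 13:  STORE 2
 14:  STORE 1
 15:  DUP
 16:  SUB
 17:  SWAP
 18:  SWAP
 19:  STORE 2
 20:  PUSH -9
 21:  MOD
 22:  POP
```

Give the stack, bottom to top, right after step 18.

[5, 0]

PUSH -4 → [-4]
PUSH 0  → [-4, 0]
POP     → [-4]
PUSH 9  → [-4, 9]
NEG     → [-4, -9]
SUB     → [5]
PUSH -6 → [5, -6]
OVER    → [5, -6, 5]
OVER    → [5, -6, 5, -6]
SWAP    → [5, -6, -6, 5]
SUB     → [5, -6, -11]
DUP     → [5, -6, -11, -11]
STORE 2 → [5, -6, -11]
STORE 1 → [5, -6]
DUP     → [5, -6, -6]
SUB     → [5, 0]
SWAP    → [0, 5]
SWAP    → [5, 0]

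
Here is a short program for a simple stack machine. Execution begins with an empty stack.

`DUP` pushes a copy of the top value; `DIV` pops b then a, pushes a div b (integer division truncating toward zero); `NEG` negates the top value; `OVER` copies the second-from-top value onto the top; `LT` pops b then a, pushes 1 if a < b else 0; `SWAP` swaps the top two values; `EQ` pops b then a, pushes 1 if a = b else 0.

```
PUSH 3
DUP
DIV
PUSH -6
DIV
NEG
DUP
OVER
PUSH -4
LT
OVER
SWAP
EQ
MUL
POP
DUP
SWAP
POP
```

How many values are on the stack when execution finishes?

1

PUSH 3  : 3
DUP     : 3 3
DIV     : 1
PUSH -6 : 1 -6
DIV     : 0
NEG     : 0
DUP     : 0 0
OVER    : 0 0 0
PUSH -4 : 0 0 0 -4
LT      : 0 0 0
OVER    : 0 0 0 0
SWAP    : 0 0 0 0
EQ      : 0 0 1
MUL     : 0 0
POP     : 0
DUP     : 0 0
SWAP    : 0 0
POP     : 0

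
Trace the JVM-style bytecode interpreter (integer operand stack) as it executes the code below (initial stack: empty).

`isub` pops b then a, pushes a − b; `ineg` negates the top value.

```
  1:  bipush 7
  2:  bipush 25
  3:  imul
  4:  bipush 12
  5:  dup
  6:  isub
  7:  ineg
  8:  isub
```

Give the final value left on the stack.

bipush 7  : [7]
bipush 25 : [7, 25]
imul      : [175]
bipush 12 : [175, 12]
dup       : [175, 12, 12]
isub      : [175, 0]
ineg      : [175, 0]
isub      : [175]

175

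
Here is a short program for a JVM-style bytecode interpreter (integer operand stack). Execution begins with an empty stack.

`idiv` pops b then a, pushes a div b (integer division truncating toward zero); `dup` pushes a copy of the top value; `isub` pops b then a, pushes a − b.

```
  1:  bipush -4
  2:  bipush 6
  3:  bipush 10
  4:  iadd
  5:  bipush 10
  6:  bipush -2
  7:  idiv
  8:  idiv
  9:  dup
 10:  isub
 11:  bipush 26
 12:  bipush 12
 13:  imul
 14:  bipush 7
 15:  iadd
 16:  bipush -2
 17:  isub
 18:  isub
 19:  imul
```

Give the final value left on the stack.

bipush -4  [-4]
bipush 6   [-4, 6]
bipush 10  [-4, 6, 10]
iadd       [-4, 16]
bipush 10  [-4, 16, 10]
bipush -2  [-4, 16, 10, -2]
idiv       [-4, 16, -5]
idiv       [-4, -3]
dup        [-4, -3, -3]
isub       [-4, 0]
bipush 26  [-4, 0, 26]
bipush 12  [-4, 0, 26, 12]
imul       [-4, 0, 312]
bipush 7   [-4, 0, 312, 7]
iadd       [-4, 0, 319]
bipush -2  [-4, 0, 319, -2]
isub       [-4, 0, 321]
isub       [-4, -321]
imul       [1284]

1284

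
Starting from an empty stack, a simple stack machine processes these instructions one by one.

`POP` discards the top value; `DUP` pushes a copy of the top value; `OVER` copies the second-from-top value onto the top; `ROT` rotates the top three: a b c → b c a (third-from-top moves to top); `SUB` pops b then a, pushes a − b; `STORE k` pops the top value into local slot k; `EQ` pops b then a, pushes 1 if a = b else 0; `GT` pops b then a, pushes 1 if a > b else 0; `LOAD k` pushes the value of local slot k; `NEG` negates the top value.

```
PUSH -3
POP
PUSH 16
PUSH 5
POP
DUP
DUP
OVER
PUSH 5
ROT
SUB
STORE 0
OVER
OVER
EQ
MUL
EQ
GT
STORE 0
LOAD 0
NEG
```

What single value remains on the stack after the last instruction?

PUSH -3 : [-3]
POP     : []
PUSH 16 : [16]
PUSH 5  : [16, 5]
POP     : [16]
DUP     : [16, 16]
DUP     : [16, 16, 16]
OVER    : [16, 16, 16, 16]
PUSH 5  : [16, 16, 16, 16, 5]
ROT     : [16, 16, 16, 5, 16]
SUB     : [16, 16, 16, -11]
STORE 0 : [16, 16, 16]
OVER    : [16, 16, 16, 16]
OVER    : [16, 16, 16, 16, 16]
EQ      : [16, 16, 16, 1]
MUL     : [16, 16, 16]
EQ      : [16, 1]
GT      : [1]
STORE 0 : []
LOAD 0  : [1]
NEG     : [-1]

-1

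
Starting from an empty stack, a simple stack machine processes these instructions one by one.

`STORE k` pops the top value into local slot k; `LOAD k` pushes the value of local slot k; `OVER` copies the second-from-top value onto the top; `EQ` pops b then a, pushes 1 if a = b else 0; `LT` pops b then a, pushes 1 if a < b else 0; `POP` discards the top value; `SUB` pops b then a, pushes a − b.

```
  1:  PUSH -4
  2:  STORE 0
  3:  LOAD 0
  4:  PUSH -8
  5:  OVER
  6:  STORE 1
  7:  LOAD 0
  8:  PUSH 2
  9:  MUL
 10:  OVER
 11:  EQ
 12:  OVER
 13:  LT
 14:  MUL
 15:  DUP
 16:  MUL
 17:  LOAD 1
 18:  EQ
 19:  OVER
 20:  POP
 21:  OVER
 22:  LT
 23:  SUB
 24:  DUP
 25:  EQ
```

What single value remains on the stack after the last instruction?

PUSH -4 -> [-4]
STORE 0 -> []
LOAD 0  -> [-4]
PUSH -8 -> [-4, -8]
OVER    -> [-4, -8, -4]
STORE 1 -> [-4, -8]
LOAD 0  -> [-4, -8, -4]
PUSH 2  -> [-4, -8, -4, 2]
MUL     -> [-4, -8, -8]
OVER    -> [-4, -8, -8, -8]
EQ      -> [-4, -8, 1]
OVER    -> [-4, -8, 1, -8]
LT      -> [-4, -8, 0]
MUL     -> [-4, 0]
DUP     -> [-4, 0, 0]
MUL     -> [-4, 0]
LOAD 1  -> [-4, 0, -4]
EQ      -> [-4, 0]
OVER    -> [-4, 0, -4]
POP     -> [-4, 0]
OVER    -> [-4, 0, -4]
LT      -> [-4, 0]
SUB     -> [-4]
DUP     -> [-4, -4]
EQ      -> [1]

1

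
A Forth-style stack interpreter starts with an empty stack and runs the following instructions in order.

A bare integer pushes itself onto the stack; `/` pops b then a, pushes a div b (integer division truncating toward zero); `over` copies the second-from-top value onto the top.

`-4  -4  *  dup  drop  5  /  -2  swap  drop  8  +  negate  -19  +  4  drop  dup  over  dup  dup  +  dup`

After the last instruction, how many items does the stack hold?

5

-4      -4
-4      -4 -4
*       16
dup     16 16
drop    16
5       16 5
/       3
-2      3 -2
swap    -2 3
drop    -2
8       -2 8
+       6
negate  -6
-19     -6 -19
+       -25
4       -25 4
drop    -25
dup     -25 -25
over    -25 -25 -25
dup     -25 -25 -25 -25
dup     -25 -25 -25 -25 -25
+       -25 -25 -25 -50
dup     -25 -25 -25 -50 -50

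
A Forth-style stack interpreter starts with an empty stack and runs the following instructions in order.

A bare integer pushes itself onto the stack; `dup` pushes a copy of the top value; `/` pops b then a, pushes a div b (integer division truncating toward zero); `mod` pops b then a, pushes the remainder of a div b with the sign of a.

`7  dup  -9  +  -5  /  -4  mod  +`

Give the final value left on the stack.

7

7   -> 7
dup -> 7 7
-9  -> 7 7 -9
+   -> 7 -2
-5  -> 7 -2 -5
/   -> 7 0
-4  -> 7 0 -4
mod -> 7 0
+   -> 7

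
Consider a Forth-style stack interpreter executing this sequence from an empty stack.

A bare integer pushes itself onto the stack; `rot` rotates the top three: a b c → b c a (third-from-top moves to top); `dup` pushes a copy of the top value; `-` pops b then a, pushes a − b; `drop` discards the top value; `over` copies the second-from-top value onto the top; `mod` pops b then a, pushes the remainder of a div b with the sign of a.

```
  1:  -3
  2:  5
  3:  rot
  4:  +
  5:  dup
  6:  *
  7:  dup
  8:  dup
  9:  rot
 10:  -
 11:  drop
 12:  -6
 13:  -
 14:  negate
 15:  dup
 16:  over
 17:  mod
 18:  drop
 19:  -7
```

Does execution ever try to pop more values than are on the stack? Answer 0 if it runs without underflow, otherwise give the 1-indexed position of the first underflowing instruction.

-3 → [-3]
5  → [-3, 5]
rot  — needs 3 operands, stack has 2 → underflow

3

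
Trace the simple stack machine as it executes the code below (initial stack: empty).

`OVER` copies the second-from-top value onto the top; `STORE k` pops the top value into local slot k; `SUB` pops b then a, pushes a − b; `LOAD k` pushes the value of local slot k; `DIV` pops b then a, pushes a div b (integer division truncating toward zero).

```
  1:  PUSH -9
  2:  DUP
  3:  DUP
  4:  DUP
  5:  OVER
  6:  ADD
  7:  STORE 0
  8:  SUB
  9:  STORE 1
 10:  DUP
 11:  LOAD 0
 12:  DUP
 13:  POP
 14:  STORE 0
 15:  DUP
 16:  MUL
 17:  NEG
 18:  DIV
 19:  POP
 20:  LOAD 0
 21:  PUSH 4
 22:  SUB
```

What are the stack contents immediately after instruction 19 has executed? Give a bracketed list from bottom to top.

PUSH -9 → -9
DUP     → -9 -9
DUP     → -9 -9 -9
DUP     → -9 -9 -9 -9
OVER    → -9 -9 -9 -9 -9
ADD     → -9 -9 -9 -18
STORE 0 → -9 -9 -9
SUB     → -9 0
STORE 1 → -9
DUP     → -9 -9
LOAD 0  → -9 -9 -18
DUP     → -9 -9 -18 -18
POP     → -9 -9 -18
STORE 0 → -9 -9
DUP     → -9 -9 -9
MUL     → -9 81
NEG     → -9 -81
DIV     → 0
POP     → (empty)

[]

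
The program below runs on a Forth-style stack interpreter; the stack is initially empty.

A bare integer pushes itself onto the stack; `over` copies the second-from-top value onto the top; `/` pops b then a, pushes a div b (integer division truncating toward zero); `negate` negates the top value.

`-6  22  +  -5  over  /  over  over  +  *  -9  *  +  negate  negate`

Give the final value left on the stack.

16

-6     → [-6]
22     → [-6, 22]
+      → [16]
-5     → [16, -5]
over   → [16, -5, 16]
/      → [16, 0]
over   → [16, 0, 16]
over   → [16, 0, 16, 0]
+      → [16, 0, 16]
*      → [16, 0]
-9     → [16, 0, -9]
*      → [16, 0]
+      → [16]
negate → [-16]
negate → [16]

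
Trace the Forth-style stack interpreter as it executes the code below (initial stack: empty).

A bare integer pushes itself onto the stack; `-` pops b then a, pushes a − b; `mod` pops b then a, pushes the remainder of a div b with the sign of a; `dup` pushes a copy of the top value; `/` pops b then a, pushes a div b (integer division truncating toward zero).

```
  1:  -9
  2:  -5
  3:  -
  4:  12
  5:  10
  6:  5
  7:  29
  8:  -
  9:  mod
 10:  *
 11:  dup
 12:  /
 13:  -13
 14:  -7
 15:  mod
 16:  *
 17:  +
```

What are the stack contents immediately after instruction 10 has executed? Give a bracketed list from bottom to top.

[-4, 120]

-9  : -9
-5  : -9 -5
-   : -4
12  : -4 12
10  : -4 12 10
5   : -4 12 10 5
29  : -4 12 10 5 29
-   : -4 12 10 -24
mod : -4 12 10
*   : -4 120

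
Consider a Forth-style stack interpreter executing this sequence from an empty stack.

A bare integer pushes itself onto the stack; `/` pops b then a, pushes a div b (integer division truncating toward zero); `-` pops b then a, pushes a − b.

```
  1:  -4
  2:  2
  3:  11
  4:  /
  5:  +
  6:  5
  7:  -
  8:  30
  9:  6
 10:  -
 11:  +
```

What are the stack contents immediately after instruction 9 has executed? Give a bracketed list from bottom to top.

[-9, 30, 6]

-4 -> [-4]
2  -> [-4, 2]
11 -> [-4, 2, 11]
/  -> [-4, 0]
+  -> [-4]
5  -> [-4, 5]
-  -> [-9]
30 -> [-9, 30]
6  -> [-9, 30, 6]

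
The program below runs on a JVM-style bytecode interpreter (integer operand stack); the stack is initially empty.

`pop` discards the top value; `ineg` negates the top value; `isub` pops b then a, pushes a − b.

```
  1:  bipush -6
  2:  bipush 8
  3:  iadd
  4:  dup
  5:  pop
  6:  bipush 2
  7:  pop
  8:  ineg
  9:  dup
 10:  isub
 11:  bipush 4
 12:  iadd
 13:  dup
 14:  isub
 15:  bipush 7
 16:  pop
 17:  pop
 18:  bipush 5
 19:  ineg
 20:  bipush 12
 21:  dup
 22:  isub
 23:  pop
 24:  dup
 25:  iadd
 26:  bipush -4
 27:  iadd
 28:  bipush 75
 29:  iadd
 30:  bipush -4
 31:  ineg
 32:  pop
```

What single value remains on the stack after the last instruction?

bipush -6 -> -6
bipush 8  -> -6 8
iadd      -> 2
dup       -> 2 2
pop       -> 2
bipush 2  -> 2 2
pop       -> 2
ineg      -> -2
dup       -> -2 -2
isub      -> 0
bipush 4  -> 0 4
iadd      -> 4
dup       -> 4 4
isub      -> 0
bipush 7  -> 0 7
pop       -> 0
pop       -> (empty)
bipush 5  -> 5
ineg      -> -5
bipush 12 -> -5 12
dup       -> -5 12 12
isub      -> -5 0
pop       -> -5
dup       -> -5 -5
iadd      -> -10
bipush -4 -> -10 -4
iadd      -> -14
bipush 75 -> -14 75
iadd      -> 61
bipush -4 -> 61 -4
ineg      -> 61 4
pop       -> 61

61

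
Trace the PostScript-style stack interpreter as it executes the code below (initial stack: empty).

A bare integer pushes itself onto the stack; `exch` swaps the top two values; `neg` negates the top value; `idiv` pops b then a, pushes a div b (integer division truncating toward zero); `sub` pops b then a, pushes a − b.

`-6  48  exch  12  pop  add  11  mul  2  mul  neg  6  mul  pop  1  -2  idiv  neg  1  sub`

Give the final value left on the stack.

-6   → [-6]
48   → [-6, 48]
exch → [48, -6]
12   → [48, -6, 12]
pop  → [48, -6]
add  → [42]
11   → [42, 11]
mul  → [462]
2    → [462, 2]
mul  → [924]
neg  → [-924]
6    → [-924, 6]
mul  → [-5544]
pop  → []
1    → [1]
-2   → [1, -2]
idiv → [0]
neg  → [0]
1    → [0, 1]
sub  → [-1]

-1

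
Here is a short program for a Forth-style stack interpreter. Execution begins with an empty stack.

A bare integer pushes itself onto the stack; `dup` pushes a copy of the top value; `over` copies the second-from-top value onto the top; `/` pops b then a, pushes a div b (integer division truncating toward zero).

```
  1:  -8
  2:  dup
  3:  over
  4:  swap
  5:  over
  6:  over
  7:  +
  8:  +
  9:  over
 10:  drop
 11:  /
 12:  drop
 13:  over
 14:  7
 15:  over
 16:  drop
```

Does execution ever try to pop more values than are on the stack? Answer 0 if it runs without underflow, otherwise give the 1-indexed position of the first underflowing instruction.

13

-8    [-8]
dup   [-8, -8]
over  [-8, -8, -8]
swap  [-8, -8, -8]
over  [-8, -8, -8, -8]
over  [-8, -8, -8, -8, -8]
+     [-8, -8, -8, -16]
+     [-8, -8, -24]
over  [-8, -8, -24, -8]
drop  [-8, -8, -24]
/     [-8, 0]
drop  [-8]
over  — needs 2 operands, stack has 1 → underflow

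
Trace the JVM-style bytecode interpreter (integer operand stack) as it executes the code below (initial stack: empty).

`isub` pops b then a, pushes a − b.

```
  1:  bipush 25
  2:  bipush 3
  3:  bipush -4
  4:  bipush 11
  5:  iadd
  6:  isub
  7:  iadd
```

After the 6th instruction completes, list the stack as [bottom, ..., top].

bipush 25 -> 25
bipush 3  -> 25 3
bipush -4 -> 25 3 -4
bipush 11 -> 25 3 -4 11
iadd      -> 25 3 7
isub      -> 25 -4

[25, -4]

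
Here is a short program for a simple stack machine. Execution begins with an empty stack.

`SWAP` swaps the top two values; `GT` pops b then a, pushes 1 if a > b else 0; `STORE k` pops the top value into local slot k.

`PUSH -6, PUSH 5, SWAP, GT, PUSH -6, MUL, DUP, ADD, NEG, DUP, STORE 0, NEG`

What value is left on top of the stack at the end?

PUSH -6 → -6
PUSH 5  → -6 5
SWAP    → 5 -6
GT      → 1
PUSH -6 → 1 -6
MUL     → -6
DUP     → -6 -6
ADD     → -12
NEG     → 12
DUP     → 12 12
STORE 0 → 12
NEG     → -12

-12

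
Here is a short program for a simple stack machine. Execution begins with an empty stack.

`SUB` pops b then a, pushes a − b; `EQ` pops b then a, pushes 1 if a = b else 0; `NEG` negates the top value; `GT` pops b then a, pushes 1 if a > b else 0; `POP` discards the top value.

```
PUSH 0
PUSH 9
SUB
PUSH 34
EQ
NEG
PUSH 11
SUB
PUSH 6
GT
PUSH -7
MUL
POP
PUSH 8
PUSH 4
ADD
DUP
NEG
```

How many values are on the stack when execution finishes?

2

PUSH 0  : [0]
PUSH 9  : [0, 9]
SUB     : [-9]
PUSH 34 : [-9, 34]
EQ      : [0]
NEG     : [0]
PUSH 11 : [0, 11]
SUB     : [-11]
PUSH 6  : [-11, 6]
GT      : [0]
PUSH -7 : [0, -7]
MUL     : [0]
POP     : []
PUSH 8  : [8]
PUSH 4  : [8, 4]
ADD     : [12]
DUP     : [12, 12]
NEG     : [12, -12]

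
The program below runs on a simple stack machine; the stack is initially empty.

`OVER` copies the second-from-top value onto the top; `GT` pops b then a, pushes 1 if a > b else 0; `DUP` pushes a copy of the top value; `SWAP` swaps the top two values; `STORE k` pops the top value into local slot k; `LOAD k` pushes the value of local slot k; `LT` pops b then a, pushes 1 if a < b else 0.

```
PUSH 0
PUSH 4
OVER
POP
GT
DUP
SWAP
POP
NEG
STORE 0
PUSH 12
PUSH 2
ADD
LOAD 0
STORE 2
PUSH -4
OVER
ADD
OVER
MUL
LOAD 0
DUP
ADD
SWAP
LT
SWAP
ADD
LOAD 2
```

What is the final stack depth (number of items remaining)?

PUSH 0  → 0
PUSH 4  → 0 4
OVER    → 0 4 0
POP     → 0 4
GT      → 0
DUP     → 0 0
SWAP    → 0 0
POP     → 0
NEG     → 0
STORE 0 → (empty)
PUSH 12 → 12
PUSH 2  → 12 2
ADD     → 14
LOAD 0  → 14 0
STORE 2 → 14
PUSH -4 → 14 -4
OVER    → 14 -4 14
ADD     → 14 10
OVER    → 14 10 14
MUL     → 14 140
LOAD 0  → 14 140 0
DUP     → 14 140 0 0
ADD     → 14 140 0
SWAP    → 14 0 140
LT      → 14 1
SWAP    → 1 14
ADD     → 15
LOAD 2  → 15 0

2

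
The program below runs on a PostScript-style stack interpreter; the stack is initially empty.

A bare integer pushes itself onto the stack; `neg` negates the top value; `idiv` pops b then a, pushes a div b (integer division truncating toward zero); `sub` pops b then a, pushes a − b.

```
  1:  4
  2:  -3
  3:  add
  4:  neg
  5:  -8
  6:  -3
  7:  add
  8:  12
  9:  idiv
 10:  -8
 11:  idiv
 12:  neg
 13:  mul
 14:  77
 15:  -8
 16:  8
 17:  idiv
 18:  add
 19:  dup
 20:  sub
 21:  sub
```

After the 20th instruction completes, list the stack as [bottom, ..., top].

[0, 0]

4     [4]
-3    [4, -3]
add   [1]
neg   [-1]
-8    [-1, -8]
-3    [-1, -8, -3]
add   [-1, -11]
12    [-1, -11, 12]
idiv  [-1, 0]
-8    [-1, 0, -8]
idiv  [-1, 0]
neg   [-1, 0]
mul   [0]
77    [0, 77]
-8    [0, 77, -8]
8     [0, 77, -8, 8]
idiv  [0, 77, -1]
add   [0, 76]
dup   [0, 76, 76]
sub   [0, 0]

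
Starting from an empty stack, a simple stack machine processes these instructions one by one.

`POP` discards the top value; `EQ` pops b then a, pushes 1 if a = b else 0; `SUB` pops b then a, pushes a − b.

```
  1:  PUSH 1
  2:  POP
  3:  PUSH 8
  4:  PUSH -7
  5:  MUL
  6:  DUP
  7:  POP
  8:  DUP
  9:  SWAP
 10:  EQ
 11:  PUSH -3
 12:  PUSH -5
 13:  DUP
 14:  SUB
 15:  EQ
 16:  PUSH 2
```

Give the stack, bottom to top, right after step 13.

[1, -3, -5, -5]

PUSH 1  -> [1]
POP     -> []
PUSH 8  -> [8]
PUSH -7 -> [8, -7]
MUL     -> [-56]
DUP     -> [-56, -56]
POP     -> [-56]
DUP     -> [-56, -56]
SWAP    -> [-56, -56]
EQ      -> [1]
PUSH -3 -> [1, -3]
PUSH -5 -> [1, -3, -5]
DUP     -> [1, -3, -5, -5]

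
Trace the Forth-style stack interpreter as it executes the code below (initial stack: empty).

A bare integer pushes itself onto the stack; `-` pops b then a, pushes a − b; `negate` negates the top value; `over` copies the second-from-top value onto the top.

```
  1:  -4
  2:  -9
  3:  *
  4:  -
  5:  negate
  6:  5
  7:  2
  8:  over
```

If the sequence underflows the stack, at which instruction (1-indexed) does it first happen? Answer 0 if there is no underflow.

-4  -4
-9  -4 -9
*   36
-  — needs 2 operands, stack has 1 → underflow

4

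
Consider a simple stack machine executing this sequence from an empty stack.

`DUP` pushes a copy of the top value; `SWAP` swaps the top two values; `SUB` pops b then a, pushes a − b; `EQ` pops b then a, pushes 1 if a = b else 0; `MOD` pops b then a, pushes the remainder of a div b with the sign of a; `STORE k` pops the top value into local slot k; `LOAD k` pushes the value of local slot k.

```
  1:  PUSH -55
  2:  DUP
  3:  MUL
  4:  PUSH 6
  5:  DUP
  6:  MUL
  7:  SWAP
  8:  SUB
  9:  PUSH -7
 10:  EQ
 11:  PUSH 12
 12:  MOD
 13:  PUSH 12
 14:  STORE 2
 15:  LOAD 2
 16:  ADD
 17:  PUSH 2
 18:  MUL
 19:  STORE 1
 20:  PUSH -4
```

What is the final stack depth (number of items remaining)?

PUSH -55  [-55]
DUP       [-55, -55]
MUL       [3025]
PUSH 6    [3025, 6]
DUP       [3025, 6, 6]
MUL       [3025, 36]
SWAP      [36, 3025]
SUB       [-2989]
PUSH -7   [-2989, -7]
EQ        [0]
PUSH 12   [0, 12]
MOD       [0]
PUSH 12   [0, 12]
STORE 2   [0]
LOAD 2    [0, 12]
ADD       [12]
PUSH 2    [12, 2]
MUL       [24]
STORE 1   []
PUSH -4   [-4]

1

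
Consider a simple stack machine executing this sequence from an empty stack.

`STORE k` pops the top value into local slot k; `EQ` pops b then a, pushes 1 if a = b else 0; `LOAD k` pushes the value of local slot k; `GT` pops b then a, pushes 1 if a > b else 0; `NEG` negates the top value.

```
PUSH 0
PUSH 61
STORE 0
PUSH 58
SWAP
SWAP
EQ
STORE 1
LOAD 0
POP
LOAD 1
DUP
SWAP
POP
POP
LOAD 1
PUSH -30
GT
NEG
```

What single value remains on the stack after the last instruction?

PUSH 0   : 0
PUSH 61  : 0 61
STORE 0  : 0
PUSH 58  : 0 58
SWAP     : 58 0
SWAP     : 0 58
EQ       : 0
STORE 1  : (empty)
LOAD 0   : 61
POP      : (empty)
LOAD 1   : 0
DUP      : 0 0
SWAP     : 0 0
POP      : 0
POP      : (empty)
LOAD 1   : 0
PUSH -30 : 0 -30
GT       : 1
NEG      : -1

-1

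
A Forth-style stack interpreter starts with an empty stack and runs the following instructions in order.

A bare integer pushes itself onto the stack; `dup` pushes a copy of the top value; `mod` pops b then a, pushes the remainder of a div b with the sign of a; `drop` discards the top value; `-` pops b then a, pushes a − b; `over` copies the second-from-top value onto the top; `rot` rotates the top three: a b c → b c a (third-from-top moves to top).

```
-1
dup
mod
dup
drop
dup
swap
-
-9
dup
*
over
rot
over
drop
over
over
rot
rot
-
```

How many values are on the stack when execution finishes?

4

-1    [-1]
dup   [-1, -1]
mod   [0]
dup   [0, 0]
drop  [0]
dup   [0, 0]
swap  [0, 0]
-     [0]
-9    [0, -9]
dup   [0, -9, -9]
*     [0, 81]
over  [0, 81, 0]
rot   [81, 0, 0]
over  [81, 0, 0, 0]
drop  [81, 0, 0]
over  [81, 0, 0, 0]
over  [81, 0, 0, 0, 0]
rot   [81, 0, 0, 0, 0]
rot   [81, 0, 0, 0, 0]
-     [81, 0, 0, 0]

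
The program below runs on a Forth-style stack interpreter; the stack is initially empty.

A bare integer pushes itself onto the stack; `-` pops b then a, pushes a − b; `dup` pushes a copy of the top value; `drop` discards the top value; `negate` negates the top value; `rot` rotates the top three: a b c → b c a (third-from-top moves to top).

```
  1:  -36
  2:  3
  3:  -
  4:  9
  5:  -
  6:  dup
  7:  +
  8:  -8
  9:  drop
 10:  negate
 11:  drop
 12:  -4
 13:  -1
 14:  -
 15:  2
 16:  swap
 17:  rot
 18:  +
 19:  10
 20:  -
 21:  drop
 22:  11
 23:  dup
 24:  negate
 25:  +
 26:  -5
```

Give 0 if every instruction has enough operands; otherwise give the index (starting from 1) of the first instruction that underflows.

17

-36     [-36]
3       [-36, 3]
-       [-39]
9       [-39, 9]
-       [-48]
dup     [-48, -48]
+       [-96]
-8      [-96, -8]
drop    [-96]
negate  [96]
drop    []
-4      [-4]
-1      [-4, -1]
-       [-3]
2       [-3, 2]
swap    [2, -3]
rot  — needs 3 operands, stack has 2 → underflow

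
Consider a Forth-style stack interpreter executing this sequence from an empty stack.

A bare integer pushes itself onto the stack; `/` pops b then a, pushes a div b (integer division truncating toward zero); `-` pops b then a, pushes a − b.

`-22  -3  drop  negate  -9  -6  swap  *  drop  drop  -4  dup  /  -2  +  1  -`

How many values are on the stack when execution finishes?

1

-22    -> [-22]
-3     -> [-22, -3]
drop   -> [-22]
negate -> [22]
-9     -> [22, -9]
-6     -> [22, -9, -6]
swap   -> [22, -6, -9]
*      -> [22, 54]
drop   -> [22]
drop   -> []
-4     -> [-4]
dup    -> [-4, -4]
/      -> [1]
-2     -> [1, -2]
+      -> [-1]
1      -> [-1, 1]
-      -> [-2]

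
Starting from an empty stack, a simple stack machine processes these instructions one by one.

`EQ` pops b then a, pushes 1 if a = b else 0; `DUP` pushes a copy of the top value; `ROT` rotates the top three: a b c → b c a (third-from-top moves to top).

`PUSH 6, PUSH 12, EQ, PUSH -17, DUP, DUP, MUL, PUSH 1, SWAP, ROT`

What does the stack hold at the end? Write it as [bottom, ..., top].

[0, 1, 289, -17]

PUSH 6   : [6]
PUSH 12  : [6, 12]
EQ       : [0]
PUSH -17 : [0, -17]
DUP      : [0, -17, -17]
DUP      : [0, -17, -17, -17]
MUL      : [0, -17, 289]
PUSH 1   : [0, -17, 289, 1]
SWAP     : [0, -17, 1, 289]
ROT      : [0, 1, 289, -17]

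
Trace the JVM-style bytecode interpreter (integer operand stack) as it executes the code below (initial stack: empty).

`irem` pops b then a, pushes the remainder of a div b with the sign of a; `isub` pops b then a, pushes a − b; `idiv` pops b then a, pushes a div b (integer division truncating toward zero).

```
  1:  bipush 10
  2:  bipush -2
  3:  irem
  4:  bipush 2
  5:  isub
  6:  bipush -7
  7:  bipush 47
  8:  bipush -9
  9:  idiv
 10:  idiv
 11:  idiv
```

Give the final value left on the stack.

bipush 10 → [10]
bipush -2 → [10, -2]
irem      → [0]
bipush 2  → [0, 2]
isub      → [-2]
bipush -7 → [-2, -7]
bipush 47 → [-2, -7, 47]
bipush -9 → [-2, -7, 47, -9]
idiv      → [-2, -7, -5]
idiv      → [-2, 1]
idiv      → [-2]

-2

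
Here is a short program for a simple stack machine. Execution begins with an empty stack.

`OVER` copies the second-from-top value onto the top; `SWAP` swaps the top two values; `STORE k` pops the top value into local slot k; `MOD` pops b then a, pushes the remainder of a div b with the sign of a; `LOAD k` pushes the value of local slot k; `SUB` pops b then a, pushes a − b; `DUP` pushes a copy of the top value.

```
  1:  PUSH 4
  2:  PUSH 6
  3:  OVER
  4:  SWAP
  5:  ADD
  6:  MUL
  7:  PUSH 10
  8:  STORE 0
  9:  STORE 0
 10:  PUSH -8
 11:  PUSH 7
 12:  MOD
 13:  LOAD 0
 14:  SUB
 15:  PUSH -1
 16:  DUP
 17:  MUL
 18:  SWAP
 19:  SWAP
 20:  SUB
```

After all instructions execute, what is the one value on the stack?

-42

PUSH 4   [4]
PUSH 6   [4, 6]
OVER     [4, 6, 4]
SWAP     [4, 4, 6]
ADD      [4, 10]
MUL      [40]
PUSH 10  [40, 10]
STORE 0  [40]
STORE 0  []
PUSH -8  [-8]
PUSH 7   [-8, 7]
MOD      [-1]
LOAD 0   [-1, 40]
SUB      [-41]
PUSH -1  [-41, -1]
DUP      [-41, -1, -1]
MUL      [-41, 1]
SWAP     [1, -41]
SWAP     [-41, 1]
SUB      [-42]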